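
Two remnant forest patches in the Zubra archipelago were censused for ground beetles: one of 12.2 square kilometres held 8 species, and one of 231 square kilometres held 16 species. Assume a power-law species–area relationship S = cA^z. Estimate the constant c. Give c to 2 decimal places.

z = ln(S₂/S₁) / ln(A₂/A₁) = ln(16/8) / ln(231/12.2) = 0.6931 / 2.9410 = 0.2357
c = S₁ / A₁^z = 8 / 12.2^0.2357 = 8 / 1.803 = 4.437

4.44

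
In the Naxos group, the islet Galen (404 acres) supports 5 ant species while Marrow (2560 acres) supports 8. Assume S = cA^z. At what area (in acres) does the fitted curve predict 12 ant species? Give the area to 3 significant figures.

z = ln(8/5) / ln(2560/404) = 0.4700 / 1.8463 = 0.2546
c = 5 / 404^0.2546 = 5 / 4.608 = 1.085
A = (12/1.085)^(1/0.2546) ⇒ ln A = ln(11.06)/0.2546 = 9.4406
A = e^9.4406 ≈ 12589 acres

12600 acres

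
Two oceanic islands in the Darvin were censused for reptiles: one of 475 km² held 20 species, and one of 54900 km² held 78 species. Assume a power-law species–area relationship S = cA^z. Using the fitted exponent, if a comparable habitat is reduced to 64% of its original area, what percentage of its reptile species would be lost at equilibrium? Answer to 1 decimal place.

z = ln(78/20) / ln(54900/475) = 1.3610 / 4.7500 = 0.2865
S_new/S_old = (A_new/A_old)^z = 0.64^0.2865 = exp(0.2865 × -0.4463) = 0.88
Fraction lost = 1 − 0.88 = 0.12

12.0%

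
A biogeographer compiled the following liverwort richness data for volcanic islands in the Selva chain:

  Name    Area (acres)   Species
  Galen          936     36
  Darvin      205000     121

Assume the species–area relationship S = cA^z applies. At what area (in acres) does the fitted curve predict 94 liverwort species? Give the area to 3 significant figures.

66700 acres

z = ln(121/36) / ln(205000/936) = 1.2123 / 5.3891 = 0.2249
c = 36 / 936^0.2249 = 36 / 4.66 = 7.725
A = (94/7.725)^(1/0.2249) ⇒ ln A = ln(12.17)/0.2249 = 11.1083
A = e^11.1083 ≈ 66722 acres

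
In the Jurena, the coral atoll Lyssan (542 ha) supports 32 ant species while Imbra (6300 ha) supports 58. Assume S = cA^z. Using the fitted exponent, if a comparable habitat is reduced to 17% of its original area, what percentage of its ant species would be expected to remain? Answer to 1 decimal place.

z = ln(58/32) / ln(6300/542) = 0.5947 / 2.4530 = 0.2424
S_new/S_old = (A_new/A_old)^z = 0.17^0.2424 = exp(0.2424 × -1.7720) = 0.6508

65.1%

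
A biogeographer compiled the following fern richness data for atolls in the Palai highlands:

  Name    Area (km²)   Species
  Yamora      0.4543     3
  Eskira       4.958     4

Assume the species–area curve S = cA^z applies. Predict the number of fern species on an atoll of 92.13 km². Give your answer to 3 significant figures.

5.69

z = ln(4/3) / ln(4.958/0.4543) = 0.2877 / 2.3900 = 0.1204
c = 3 / 0.4543^0.1204 = 3 / 0.9094 = 3.299
S₃ = 3.299 × 92.13^0.1204 = 3.299 × 1.724 ≈ 5.686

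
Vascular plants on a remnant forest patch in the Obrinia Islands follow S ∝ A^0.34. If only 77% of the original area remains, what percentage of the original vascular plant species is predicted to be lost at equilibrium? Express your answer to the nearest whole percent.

9%

S_new/S_old = (A_new/A_old)^z = 0.77^0.34
= exp(0.34 × ln 0.77) = exp(0.34 × -0.2614) = exp(-0.0889) ≈ 0.915
Fraction lost = 1 − 0.915 = 0.08503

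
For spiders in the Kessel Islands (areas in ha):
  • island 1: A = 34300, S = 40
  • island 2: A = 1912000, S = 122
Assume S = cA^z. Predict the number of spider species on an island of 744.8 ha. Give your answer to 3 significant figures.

z = ln(122/40) / ln(1912000/34300) = 1.1151 / 4.0208 = 0.2773
c = 40 / 34300^0.2773 = 40 / 18.11 = 2.209
S₃ = 2.209 × 744.8^0.2773 = 2.209 × 6.26 ≈ 13.83

13.8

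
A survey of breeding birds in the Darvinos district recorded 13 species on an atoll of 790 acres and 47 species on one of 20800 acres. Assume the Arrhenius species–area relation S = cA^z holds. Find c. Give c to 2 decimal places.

0.94

z = ln(S₂/S₁) / ln(A₂/A₁) = ln(47/13) / ln(20800/790) = 1.2852 / 3.2707 = 0.3929
c = S₁ / A₁^z = 13 / 790^0.3929 = 13 / 13.76 = 0.9448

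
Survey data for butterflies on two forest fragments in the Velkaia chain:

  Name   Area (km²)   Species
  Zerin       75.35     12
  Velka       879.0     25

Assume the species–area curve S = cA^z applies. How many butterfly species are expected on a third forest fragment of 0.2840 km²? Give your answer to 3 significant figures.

z = ln(25/12) / ln(879/75.35) = 0.7340 / 2.4566 = 0.2988
c = 12 / 75.35^0.2988 = 12 / 3.638 = 3.299
S₃ = 3.299 × 0.284^0.2988 = 3.299 × 0.6865 ≈ 2.265

2.26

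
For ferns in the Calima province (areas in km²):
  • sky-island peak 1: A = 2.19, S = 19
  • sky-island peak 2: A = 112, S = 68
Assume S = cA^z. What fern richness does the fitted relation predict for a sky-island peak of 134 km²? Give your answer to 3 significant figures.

z = ln(68/19) / ln(112/2.19) = 1.2751 / 3.9346 = 0.3241
c = 19 / 2.19^0.3241 = 19 / 1.289 = 14.74
S₃ = 14.74 × 134^0.3241 = 14.74 × 4.89 ≈ 72.07

72.1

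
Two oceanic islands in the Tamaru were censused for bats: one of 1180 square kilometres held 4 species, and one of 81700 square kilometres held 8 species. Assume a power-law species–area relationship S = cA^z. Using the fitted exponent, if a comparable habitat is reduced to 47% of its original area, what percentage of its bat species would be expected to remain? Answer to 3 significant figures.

z = ln(8/4) / ln(81700/1180) = 0.6931 / 4.2375 = 0.1636
S_new/S_old = (A_new/A_old)^z = 0.47^0.1636 = exp(0.1636 × -0.7550) = 0.8838

88.4%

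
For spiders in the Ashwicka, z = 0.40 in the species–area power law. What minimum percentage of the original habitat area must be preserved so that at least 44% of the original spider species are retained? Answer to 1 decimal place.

Need (A_new/A_old)^0.4 = 0.44, so A_new/A_old = 0.44^(1/0.4) = 0.44^2.5
ln(A_new/A_old) = ln 0.44 / 0.4 = -0.8210 / 0.4 = -2.0525
A_new/A_old = e^-2.0525 ≈ 0.1284

12.8%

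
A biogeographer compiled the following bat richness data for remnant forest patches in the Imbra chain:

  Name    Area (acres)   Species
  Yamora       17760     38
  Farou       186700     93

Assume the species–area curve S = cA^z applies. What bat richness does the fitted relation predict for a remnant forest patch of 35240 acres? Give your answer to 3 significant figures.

z = ln(93/38) / ln(186700/17760) = 0.8950 / 2.3526 = 0.3804
c = 38 / 17760^0.3804 = 38 / 41.37 = 0.9186
S₃ = 0.9186 × 35240^0.3804 = 0.9186 × 53.69 ≈ 49.32

49.3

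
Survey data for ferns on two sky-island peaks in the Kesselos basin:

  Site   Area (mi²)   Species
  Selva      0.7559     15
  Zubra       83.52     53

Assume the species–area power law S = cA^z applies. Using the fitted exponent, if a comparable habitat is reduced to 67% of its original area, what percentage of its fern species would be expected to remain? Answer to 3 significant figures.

z = ln(53/15) / ln(83.52/0.7559) = 1.2622 / 4.7049 = 0.2683
S_new/S_old = (A_new/A_old)^z = 0.67^0.2683 = exp(0.2683 × -0.4005) = 0.8981

89.8%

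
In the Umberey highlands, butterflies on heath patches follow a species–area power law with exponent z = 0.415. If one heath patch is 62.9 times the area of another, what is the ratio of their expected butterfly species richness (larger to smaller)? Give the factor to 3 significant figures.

5.58

S₂/S₁ = (A₂/A₁)^z = 62.9^0.415
ln(S₂/S₁) = 0.415 × ln 62.9 = 0.415 × 4.1415 = 1.7187
S₂/S₁ = e^1.7187 ≈ 5.578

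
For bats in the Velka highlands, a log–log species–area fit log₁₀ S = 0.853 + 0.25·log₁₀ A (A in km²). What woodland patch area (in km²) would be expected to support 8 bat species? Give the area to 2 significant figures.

1.6 km²

8 = 7.129 × A^0.25  ⇒  A^0.25 = 8/7.129 = 1.122
ln A = ln(1.122) / 0.25 = 0.1153 / 0.25 = 0.4613
A = e^0.4613 ≈ 1.586 km²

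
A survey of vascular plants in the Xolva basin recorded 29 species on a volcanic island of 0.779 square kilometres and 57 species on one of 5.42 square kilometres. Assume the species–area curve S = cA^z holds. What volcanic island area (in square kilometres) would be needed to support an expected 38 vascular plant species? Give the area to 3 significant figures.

z = ln(57/29) / ln(5.42/0.779) = 0.6758 / 1.9398 = 0.3484
c = 29 / 0.779^0.3484 = 29 / 0.9167 = 31.64
A = (38/31.64)^(1/0.3484) ⇒ ln A = ln(1.201)/0.3484 = 0.5262
A = e^0.5262 ≈ 1.692 square kilometres

1.69 square kilometres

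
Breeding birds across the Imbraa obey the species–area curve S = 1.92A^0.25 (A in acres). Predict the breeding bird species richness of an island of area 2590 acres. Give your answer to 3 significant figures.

13.7

S = 1.92 × 2590^0.25
ln S = ln 1.92 + 0.25 × ln 2590 = 0.6523 + 0.25 × 7.8594 = 2.6172
S = e^2.6172 ≈ 13.7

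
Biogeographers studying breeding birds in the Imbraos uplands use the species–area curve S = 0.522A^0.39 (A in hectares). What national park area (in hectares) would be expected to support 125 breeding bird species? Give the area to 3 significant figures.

1260000 hectares

125 = 0.522 × A^0.39  ⇒  A^0.39 = 125/0.522 = 239.5
ln A = ln(239.5) / 0.39 = 5.4784 / 0.39 = 14.0472
A = e^14.0472 ≈ 1260707 hectares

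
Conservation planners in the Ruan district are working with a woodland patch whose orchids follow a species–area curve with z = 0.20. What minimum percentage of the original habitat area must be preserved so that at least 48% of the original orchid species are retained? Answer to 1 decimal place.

Need (A_new/A_old)^0.2 = 0.48, so A_new/A_old = 0.48^(1/0.2) = 0.48^5
ln(A_new/A_old) = ln 0.48 / 0.2 = -0.7340 / 0.2 = -3.6698
A_new/A_old = e^-3.6698 ≈ 0.02548

2.5%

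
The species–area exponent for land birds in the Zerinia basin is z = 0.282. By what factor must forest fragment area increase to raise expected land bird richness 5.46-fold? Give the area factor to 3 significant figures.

(A₂/A₁)^0.282 = 5.46, so A₂/A₁ = 5.46^(1/0.282) = 5.46^3.546
ln(A₂/A₁) = ln 5.46 / 0.282 = 1.6974 / 0.282 = 6.0193
A₂/A₁ = e^6.0193 ≈ 411.3

411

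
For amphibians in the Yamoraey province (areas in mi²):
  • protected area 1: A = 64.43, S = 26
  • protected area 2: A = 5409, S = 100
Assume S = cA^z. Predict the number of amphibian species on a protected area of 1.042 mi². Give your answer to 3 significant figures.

z = ln(100/26) / ln(5409/64.43) = 1.3471 / 4.4302 = 0.3041
c = 26 / 64.43^0.3041 = 26 / 3.549 = 7.326
S₃ = 7.326 × 1.042^0.3041 = 7.326 × 1.013 ≈ 7.419

7.42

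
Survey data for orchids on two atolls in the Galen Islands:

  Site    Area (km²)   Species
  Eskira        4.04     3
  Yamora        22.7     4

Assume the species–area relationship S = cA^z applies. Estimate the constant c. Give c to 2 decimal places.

z = ln(S₂/S₁) / ln(A₂/A₁) = ln(4/3) / ln(22.7/4.04) = 0.2877 / 1.7261 = 0.1667
c = S₁ / A₁^z = 3 / 4.04^0.1667 = 3 / 1.262 = 2.377

2.38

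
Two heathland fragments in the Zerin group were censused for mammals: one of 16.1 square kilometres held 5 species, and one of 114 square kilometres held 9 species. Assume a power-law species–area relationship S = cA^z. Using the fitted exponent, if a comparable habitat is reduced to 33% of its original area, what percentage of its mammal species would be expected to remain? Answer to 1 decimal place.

71.7%

z = ln(9/5) / ln(114/16.1) = 0.5878 / 1.9574 = 0.3003
S_new/S_old = (A_new/A_old)^z = 0.33^0.3003 = exp(0.3003 × -1.1087) = 0.7168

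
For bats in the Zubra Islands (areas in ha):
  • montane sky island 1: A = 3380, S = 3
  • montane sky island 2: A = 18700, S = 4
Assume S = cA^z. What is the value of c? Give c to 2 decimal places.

z = ln(S₂/S₁) / ln(A₂/A₁) = ln(4/3) / ln(18700/3380) = 0.2877 / 1.7106 = 0.1682
c = S₁ / A₁^z = 3 / 3380^0.1682 = 3 / 3.922 = 0.765

0.76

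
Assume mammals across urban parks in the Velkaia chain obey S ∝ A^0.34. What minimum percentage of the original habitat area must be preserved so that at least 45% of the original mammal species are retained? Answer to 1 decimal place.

9.6%

Need (A_new/A_old)^0.34 = 0.45, so A_new/A_old = 0.45^(1/0.34) = 0.45^2.941
ln(A_new/A_old) = ln 0.45 / 0.34 = -0.7985 / 0.34 = -2.3486
A_new/A_old = e^-2.3486 ≈ 0.09551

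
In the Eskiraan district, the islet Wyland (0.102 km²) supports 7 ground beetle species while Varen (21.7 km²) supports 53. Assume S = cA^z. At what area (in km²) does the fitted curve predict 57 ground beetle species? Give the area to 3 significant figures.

26.3 km²

z = ln(53/7) / ln(21.7/0.102) = 2.0244 / 5.3601 = 0.3777
c = 7 / 0.102^0.3777 = 7 / 0.4223 = 16.58
A = (57/16.58)^(1/0.3777) ⇒ ln A = ln(3.438)/0.3777 = 3.2700
A = e^3.2700 ≈ 26.31 km²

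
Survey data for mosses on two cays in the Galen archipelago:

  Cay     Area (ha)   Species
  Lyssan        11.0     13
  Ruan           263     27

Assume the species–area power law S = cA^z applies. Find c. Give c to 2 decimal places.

z = ln(S₂/S₁) / ln(A₂/A₁) = ln(27/13) / ln(263/11) = 0.7309 / 3.1743 = 0.2303
c = S₁ / A₁^z = 13 / 11^0.2303 = 13 / 1.737 = 7.484

7.48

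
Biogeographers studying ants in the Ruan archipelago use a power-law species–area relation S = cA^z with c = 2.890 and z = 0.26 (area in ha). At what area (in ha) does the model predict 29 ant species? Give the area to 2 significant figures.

29 = 2.89 × A^0.26  ⇒  A^0.26 = 29/2.89 = 10.03
ln A = ln(10.03) / 0.26 = 2.3060 / 0.26 = 8.8694
A = e^8.8694 ≈ 7111 ha

7100 ha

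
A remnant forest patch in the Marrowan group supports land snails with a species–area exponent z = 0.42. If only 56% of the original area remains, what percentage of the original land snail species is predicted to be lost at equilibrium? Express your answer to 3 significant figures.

21.6%

S_new/S_old = (A_new/A_old)^z = 0.56^0.42
= exp(0.42 × ln 0.56) = exp(0.42 × -0.5798) = exp(-0.2435) ≈ 0.7839
Fraction lost = 1 − 0.7839 = 0.2161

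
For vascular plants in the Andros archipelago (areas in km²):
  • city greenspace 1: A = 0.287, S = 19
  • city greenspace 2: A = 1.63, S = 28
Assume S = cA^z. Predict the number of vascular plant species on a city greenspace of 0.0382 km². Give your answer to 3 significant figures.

12.1

z = ln(28/19) / ln(1.63/0.287) = 0.3878 / 1.7369 = 0.2233
c = 19 / 0.287^0.2233 = 19 / 0.7568 = 25.11
S₃ = 25.11 × 0.0382^0.2233 = 25.11 × 0.4824 ≈ 12.11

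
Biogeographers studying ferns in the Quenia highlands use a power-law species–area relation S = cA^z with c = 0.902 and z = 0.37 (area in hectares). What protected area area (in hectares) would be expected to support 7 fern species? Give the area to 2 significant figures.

250 hectares

7 = 0.902 × A^0.37  ⇒  A^0.37 = 7/0.902 = 7.761
ln A = ln(7.761) / 0.37 = 2.0491 / 0.37 = 5.5380
A = e^5.5380 ≈ 254.2 hectares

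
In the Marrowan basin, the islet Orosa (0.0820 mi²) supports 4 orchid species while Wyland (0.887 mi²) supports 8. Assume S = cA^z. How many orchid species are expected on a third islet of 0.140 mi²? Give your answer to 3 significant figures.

z = ln(8/4) / ln(0.887/0.082) = 0.6931 / 2.3811 = 0.2911
c = 4 / 0.082^0.2911 = 4 / 0.4828 = 8.284
S₃ = 8.284 × 0.14^0.2911 = 8.284 × 0.5642 ≈ 4.674

4.67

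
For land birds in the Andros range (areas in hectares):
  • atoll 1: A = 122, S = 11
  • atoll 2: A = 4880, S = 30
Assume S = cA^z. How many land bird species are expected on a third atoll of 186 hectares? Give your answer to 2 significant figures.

12

z = ln(30/11) / ln(4880/122) = 1.0033 / 3.6889 = 0.2720
c = 11 / 122^0.2720 = 11 / 3.694 = 2.978
S₃ = 2.978 × 186^0.2720 = 2.978 × 4.143 ≈ 12.34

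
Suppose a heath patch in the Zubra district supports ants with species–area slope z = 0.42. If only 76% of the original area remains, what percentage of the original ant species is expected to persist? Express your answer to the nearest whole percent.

89%

S_new/S_old = (A_new/A_old)^z = 0.76^0.42
= exp(0.42 × ln 0.76) = exp(0.42 × -0.2744) = exp(-0.1153) ≈ 0.8911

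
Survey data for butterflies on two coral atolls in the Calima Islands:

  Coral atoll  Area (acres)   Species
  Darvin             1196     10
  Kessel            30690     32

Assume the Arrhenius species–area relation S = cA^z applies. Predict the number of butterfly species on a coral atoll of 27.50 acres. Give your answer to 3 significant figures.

2.59

z = ln(32/10) / ln(30690/1196) = 1.1632 / 3.2450 = 0.3584
c = 10 / 1196^0.3584 = 10 / 12.68 = 0.7885
S₃ = 0.7885 × 27.5^0.3584 = 0.7885 × 3.28 ≈ 2.587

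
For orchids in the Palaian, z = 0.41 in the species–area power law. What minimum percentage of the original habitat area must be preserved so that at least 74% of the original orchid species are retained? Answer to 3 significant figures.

48.0%

Need (A_new/A_old)^0.41 = 0.74, so A_new/A_old = 0.74^(1/0.41) = 0.74^2.439
ln(A_new/A_old) = ln 0.74 / 0.41 = -0.3011 / 0.41 = -0.7344
A_new/A_old = e^-0.7344 ≈ 0.4798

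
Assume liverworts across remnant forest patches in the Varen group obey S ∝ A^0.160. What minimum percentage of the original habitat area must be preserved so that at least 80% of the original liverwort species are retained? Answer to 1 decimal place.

Need (A_new/A_old)^0.16 = 0.8, so A_new/A_old = 0.8^(1/0.16) = 0.8^6.25
ln(A_new/A_old) = ln 0.8 / 0.16 = -0.2231 / 0.16 = -1.3946
A_new/A_old = e^-1.3946 ≈ 0.2479

24.8%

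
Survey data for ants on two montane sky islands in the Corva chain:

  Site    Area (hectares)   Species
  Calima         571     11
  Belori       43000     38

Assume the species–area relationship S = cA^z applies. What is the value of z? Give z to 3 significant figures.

0.287

Taking logs: ln S = ln c + z ln A, so z = (ln S₂ − ln S₁)/(ln A₂ − ln A₁).
z = ln(38/11) / ln(43000/571) = ln(3.455) / ln(75.31) = 1.2397 / 4.3216 = 0.2869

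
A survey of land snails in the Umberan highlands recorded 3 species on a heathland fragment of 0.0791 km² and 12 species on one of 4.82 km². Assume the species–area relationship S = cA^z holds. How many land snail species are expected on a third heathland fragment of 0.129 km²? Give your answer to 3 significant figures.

z = ln(12/3) / ln(4.82/0.0791) = 1.3863 / 4.1098 = 0.3373
c = 3 / 0.0791^0.3373 = 3 / 0.425 = 7.06
S₃ = 7.06 × 0.129^0.3373 = 7.06 × 0.5012 ≈ 3.538

3.54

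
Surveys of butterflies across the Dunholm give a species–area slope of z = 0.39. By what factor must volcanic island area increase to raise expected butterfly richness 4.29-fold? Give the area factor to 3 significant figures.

(A₂/A₁)^0.39 = 4.29, so A₂/A₁ = 4.29^(1/0.39) = 4.29^2.564
ln(A₂/A₁) = ln 4.29 / 0.39 = 1.4563 / 0.39 = 3.7341
A₂/A₁ = e^3.7341 ≈ 41.85

41.8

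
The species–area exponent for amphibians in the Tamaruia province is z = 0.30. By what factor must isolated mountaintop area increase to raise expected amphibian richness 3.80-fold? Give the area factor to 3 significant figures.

85.6

(A₂/A₁)^0.3 = 3.8, so A₂/A₁ = 3.8^(1/0.3) = 3.8^3.333
ln(A₂/A₁) = ln 3.8 / 0.3 = 1.3350 / 0.3 = 4.4500
A₂/A₁ = e^4.4500 ≈ 85.63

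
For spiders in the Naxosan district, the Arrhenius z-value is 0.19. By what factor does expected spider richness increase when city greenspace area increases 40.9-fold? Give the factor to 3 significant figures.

2.02

S₂/S₁ = (A₂/A₁)^z = 40.9^0.19
ln(S₂/S₁) = 0.19 × ln 40.9 = 0.19 × 3.7111 = 0.7051
S₂/S₁ = e^0.7051 ≈ 2.024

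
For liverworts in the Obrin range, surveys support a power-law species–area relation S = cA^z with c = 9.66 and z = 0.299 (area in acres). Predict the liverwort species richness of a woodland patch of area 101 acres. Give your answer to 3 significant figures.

38.4

S = 9.66 × 101^0.299 = 9.66 × 3.975 ≈ 38.39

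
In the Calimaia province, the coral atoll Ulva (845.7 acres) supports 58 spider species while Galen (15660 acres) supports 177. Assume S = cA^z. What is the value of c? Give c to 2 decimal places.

z = ln(S₂/S₁) / ln(A₂/A₁) = ln(177/58) / ln(15660/845.7) = 1.1157 / 2.9187 = 0.3823
c = S₁ / A₁^z = 58 / 845.7^0.3823 = 58 / 13.15 = 4.41

4.41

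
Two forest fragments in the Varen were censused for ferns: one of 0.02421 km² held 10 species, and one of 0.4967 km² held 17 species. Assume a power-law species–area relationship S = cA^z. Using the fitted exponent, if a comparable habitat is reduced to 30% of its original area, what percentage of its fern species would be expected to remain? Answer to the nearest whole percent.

81%

z = ln(17/10) / ln(0.4967/0.02421) = 0.5306 / 3.0212 = 0.1756
S_new/S_old = (A_new/A_old)^z = 0.3^0.1756 = exp(0.1756 × -1.2040) = 0.8094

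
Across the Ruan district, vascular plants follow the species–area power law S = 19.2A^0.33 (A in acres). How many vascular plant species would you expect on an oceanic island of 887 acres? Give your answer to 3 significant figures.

180

S = 19.2 × 887^0.33
ln S = ln 19.2 + 0.33 × ln 887 = 2.9549 + 0.33 × 6.7878 = 5.1949
S = e^5.1949 ≈ 180.3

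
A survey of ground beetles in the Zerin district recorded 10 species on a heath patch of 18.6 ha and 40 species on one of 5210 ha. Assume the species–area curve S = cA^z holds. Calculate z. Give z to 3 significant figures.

Taking logs: ln S = ln c + z ln A, so z = (ln S₂ − ln S₁)/(ln A₂ − ln A₁).
z = ln(40/10) / ln(5210/18.6) = ln(4) / ln(280.1) = 1.3863 / 5.6352 = 0.2460

0.246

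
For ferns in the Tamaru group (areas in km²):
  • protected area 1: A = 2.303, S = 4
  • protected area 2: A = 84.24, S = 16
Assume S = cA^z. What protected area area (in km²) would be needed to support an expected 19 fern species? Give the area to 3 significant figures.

132 km²

z = ln(16/4) / ln(84.24/2.303) = 1.3863 / 3.5995 = 0.3851
c = 4 / 2.303^0.3851 = 4 / 1.379 = 2.901
A = (19/2.901)^(1/0.3851) ⇒ ln A = ln(6.55)/0.3851 = 4.8799
A = e^4.8799 ≈ 131.6 km²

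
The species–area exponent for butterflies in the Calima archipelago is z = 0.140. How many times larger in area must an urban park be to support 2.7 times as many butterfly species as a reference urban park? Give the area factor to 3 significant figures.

(A₂/A₁)^0.14 = 2.7, so A₂/A₁ = 2.7^(1/0.14) = 2.7^7.143
ln(A₂/A₁) = ln 2.7 / 0.14 = 0.9933 / 0.14 = 7.0947
A₂/A₁ = e^7.0947 ≈ 1206

1210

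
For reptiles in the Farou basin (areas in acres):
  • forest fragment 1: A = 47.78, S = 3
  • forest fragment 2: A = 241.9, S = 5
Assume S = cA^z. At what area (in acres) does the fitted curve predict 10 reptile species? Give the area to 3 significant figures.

2180 acres

z = ln(5/3) / ln(241.9/47.78) = 0.5108 / 1.6219 = 0.3150
c = 3 / 47.78^0.3150 = 3 / 3.38 = 0.8876
A = (10/0.8876)^(1/0.3150) ⇒ ln A = ln(11.27)/0.3150 = 7.6893
A = e^7.6893 ≈ 2185 acres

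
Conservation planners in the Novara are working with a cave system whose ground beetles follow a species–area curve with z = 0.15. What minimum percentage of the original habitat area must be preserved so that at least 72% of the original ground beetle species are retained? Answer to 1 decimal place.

11.2%

Need (A_new/A_old)^0.15 = 0.72, so A_new/A_old = 0.72^(1/0.15) = 0.72^6.667
ln(A_new/A_old) = ln 0.72 / 0.15 = -0.3285 / 0.15 = -2.1900
A_new/A_old = e^-2.1900 ≈ 0.1119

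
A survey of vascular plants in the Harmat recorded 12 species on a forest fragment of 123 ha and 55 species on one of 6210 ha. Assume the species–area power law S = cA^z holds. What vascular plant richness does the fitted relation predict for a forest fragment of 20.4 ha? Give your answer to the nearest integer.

z = ln(55/12) / ln(6210/123) = 1.5224 / 3.9217 = 0.3882
c = 12 / 123^0.3882 = 12 / 6.476 = 1.853
S₃ = 1.853 × 20.4^0.3882 = 1.853 × 3.224 ≈ 5.974

6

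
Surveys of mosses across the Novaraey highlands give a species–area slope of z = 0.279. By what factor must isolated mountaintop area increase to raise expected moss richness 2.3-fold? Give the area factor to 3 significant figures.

(A₂/A₁)^0.279 = 2.3, so A₂/A₁ = 2.3^(1/0.279) = 2.3^3.584
ln(A₂/A₁) = ln 2.3 / 0.279 = 0.8329 / 0.279 = 2.9853
A₂/A₁ = e^2.9853 ≈ 19.79

19.8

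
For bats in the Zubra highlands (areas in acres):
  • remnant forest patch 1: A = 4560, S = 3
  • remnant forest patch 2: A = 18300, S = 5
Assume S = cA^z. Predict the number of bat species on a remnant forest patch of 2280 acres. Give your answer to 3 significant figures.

2.33

z = ln(5/3) / ln(18300/4560) = 0.5108 / 1.3896 = 0.3676
c = 3 / 4560^0.3676 = 3 / 22.13 = 0.1355
S₃ = 0.1355 × 2280^0.3676 = 0.1355 × 17.16 ≈ 2.325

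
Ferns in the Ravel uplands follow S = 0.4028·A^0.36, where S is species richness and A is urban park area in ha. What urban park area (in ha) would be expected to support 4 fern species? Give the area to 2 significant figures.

4 = 0.4028 × A^0.36  ⇒  A^0.36 = 4/0.4028 = 9.93
ln A = ln(9.93) / 0.36 = 2.2956 / 0.36 = 6.3767
A = e^6.3767 ≈ 588 ha

590 ha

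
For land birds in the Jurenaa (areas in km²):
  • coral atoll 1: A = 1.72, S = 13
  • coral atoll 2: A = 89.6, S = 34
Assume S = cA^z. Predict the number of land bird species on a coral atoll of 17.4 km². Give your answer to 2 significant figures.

z = ln(34/13) / ln(89.6/1.72) = 0.9614 / 3.9530 = 0.2432
c = 13 / 1.72^0.2432 = 13 / 1.141 = 11.39
S₃ = 11.39 × 17.4^0.2432 = 11.39 × 2.003 ≈ 22.82

23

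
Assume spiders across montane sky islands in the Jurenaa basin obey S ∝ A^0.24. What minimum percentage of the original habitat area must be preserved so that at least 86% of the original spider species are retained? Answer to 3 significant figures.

53.3%

Need (A_new/A_old)^0.24 = 0.86, so A_new/A_old = 0.86^(1/0.24) = 0.86^4.167
ln(A_new/A_old) = ln 0.86 / 0.24 = -0.1508 / 0.24 = -0.6284
A_new/A_old = e^-0.6284 ≈ 0.5334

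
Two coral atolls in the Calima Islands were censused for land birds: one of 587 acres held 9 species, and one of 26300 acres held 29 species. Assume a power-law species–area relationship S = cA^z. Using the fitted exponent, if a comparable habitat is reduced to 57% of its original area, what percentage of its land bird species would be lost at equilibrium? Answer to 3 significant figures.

z = ln(29/9) / ln(26300/587) = 1.1701 / 3.8023 = 0.3077
S_new/S_old = (A_new/A_old)^z = 0.57^0.3077 = exp(0.3077 × -0.5621) = 0.8412
Fraction lost = 1 − 0.8412 = 0.1588

15.9%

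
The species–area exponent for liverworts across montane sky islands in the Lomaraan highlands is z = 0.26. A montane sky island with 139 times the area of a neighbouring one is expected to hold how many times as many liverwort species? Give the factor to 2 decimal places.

3.61

S₂/S₁ = (A₂/A₁)^z = 139^0.26
ln(S₂/S₁) = 0.26 × ln 139 = 0.26 × 4.9345 = 1.2830
S₂/S₁ = e^1.2830 ≈ 3.607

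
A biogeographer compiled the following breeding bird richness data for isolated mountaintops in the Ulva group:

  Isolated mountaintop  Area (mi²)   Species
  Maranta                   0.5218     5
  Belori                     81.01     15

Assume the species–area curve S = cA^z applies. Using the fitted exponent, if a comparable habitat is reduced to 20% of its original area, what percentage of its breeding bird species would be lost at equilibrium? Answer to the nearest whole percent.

30%

z = ln(15/5) / ln(81.01/0.5218) = 1.0986 / 5.0450 = 0.2178
S_new/S_old = (A_new/A_old)^z = 0.2^0.2178 = exp(0.2178 × -1.6094) = 0.7044
Fraction lost = 1 − 0.7044 = 0.2956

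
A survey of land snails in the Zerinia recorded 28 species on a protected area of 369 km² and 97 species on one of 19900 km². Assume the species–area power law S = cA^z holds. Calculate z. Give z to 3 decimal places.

0.312

Taking logs: ln S = ln c + z ln A, so z = (ln S₂ − ln S₁)/(ln A₂ − ln A₁).
z = ln(97/28) / ln(19900/369) = ln(3.464) / ln(53.93) = 1.2425 / 3.9877 = 0.3116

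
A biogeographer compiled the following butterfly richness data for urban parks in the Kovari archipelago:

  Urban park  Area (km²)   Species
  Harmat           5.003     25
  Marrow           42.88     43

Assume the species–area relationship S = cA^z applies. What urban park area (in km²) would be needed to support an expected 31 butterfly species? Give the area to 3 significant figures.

z = ln(43/25) / ln(42.88/5.003) = 0.5423 / 2.1484 = 0.2524
c = 25 / 5.003^0.2524 = 25 / 1.501 = 16.65
A = (31/16.65)^(1/0.2524) ⇒ ln A = ln(1.862)/0.2524 = 2.4622
A = e^2.4622 ≈ 11.73 km²

11.7 km²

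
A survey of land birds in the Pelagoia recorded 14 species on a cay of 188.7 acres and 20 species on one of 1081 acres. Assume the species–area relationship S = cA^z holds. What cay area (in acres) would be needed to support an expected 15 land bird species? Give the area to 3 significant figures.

z = ln(20/14) / ln(1081/188.7) = 0.3567 / 1.7455 = 0.2043
c = 14 / 188.7^0.2043 = 14 / 2.918 = 4.798
A = (15/4.798)^(1/0.2043) ⇒ ln A = ln(3.126)/0.2043 = 5.5778
A = e^5.5778 ≈ 264.5 acres

264 acres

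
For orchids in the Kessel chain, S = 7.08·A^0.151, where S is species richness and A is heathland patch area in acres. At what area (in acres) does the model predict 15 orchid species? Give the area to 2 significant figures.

15 = 7.08 × A^0.151  ⇒  A^0.151 = 15/7.08 = 2.119
ln A = ln(2.119) / 0.151 = 0.7508 / 0.151 = 4.9720
A = e^4.9720 ≈ 144.3 acres

140 acres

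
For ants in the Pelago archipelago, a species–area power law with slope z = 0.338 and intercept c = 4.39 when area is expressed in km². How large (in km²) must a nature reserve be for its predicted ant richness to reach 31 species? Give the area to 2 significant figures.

320 km²

31 = 4.39 × A^0.338  ⇒  A^0.338 = 31/4.39 = 7.062
ln A = ln(7.062) / 0.338 = 1.9547 / 0.338 = 5.7830
A = e^5.7830 ≈ 324.7 km²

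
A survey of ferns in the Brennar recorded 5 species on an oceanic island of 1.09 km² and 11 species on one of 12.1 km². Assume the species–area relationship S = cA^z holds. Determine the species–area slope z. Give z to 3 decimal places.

Taking logs: ln S = ln c + z ln A, so z = (ln S₂ − ln S₁)/(ln A₂ − ln A₁).
z = ln(11/5) / ln(12.1/1.09) = ln(2.2) / ln(11.1) = 0.7885 / 2.4070 = 0.3276

0.328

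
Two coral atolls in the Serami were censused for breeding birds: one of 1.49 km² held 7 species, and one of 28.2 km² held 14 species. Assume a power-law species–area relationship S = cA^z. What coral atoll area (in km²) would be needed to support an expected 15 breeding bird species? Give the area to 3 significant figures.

37.8 km²

z = ln(14/7) / ln(28.2/1.49) = 0.6931 / 2.9405 = 0.2357
c = 7 / 1.49^0.2357 = 7 / 1.099 = 6.372
A = (15/6.372)^(1/0.2357) ⇒ ln A = ln(2.354)/0.2357 = 3.6320
A = e^3.6320 ≈ 37.79 km²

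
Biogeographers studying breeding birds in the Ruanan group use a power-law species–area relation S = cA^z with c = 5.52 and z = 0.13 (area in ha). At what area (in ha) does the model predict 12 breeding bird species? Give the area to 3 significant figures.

393 ha

12 = 5.52 × A^0.13  ⇒  A^0.13 = 12/5.52 = 2.174
ln A = ln(2.174) / 0.13 = 0.7765 / 0.13 = 5.9733
A = e^5.9733 ≈ 392.8 ha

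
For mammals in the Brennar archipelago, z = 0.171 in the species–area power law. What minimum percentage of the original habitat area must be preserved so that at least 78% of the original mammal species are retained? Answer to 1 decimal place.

23.4%

Need (A_new/A_old)^0.171 = 0.78, so A_new/A_old = 0.78^(1/0.171) = 0.78^5.848
ln(A_new/A_old) = ln 0.78 / 0.171 = -0.2485 / 0.171 = -1.4530
A_new/A_old = e^-1.4530 ≈ 0.2339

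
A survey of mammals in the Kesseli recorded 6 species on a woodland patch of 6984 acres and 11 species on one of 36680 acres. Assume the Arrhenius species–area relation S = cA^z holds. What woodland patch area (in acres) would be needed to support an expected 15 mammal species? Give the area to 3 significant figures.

85700 acres

z = ln(11/6) / ln(36680/6984) = 0.6061 / 1.6586 = 0.3654
c = 6 / 6984^0.3654 = 6 / 25.4 = 0.2362
A = (15/0.2362)^(1/0.3654) ⇒ ln A = ln(63.5)/0.3654 = 11.3587
A = e^11.3587 ≈ 85707 acres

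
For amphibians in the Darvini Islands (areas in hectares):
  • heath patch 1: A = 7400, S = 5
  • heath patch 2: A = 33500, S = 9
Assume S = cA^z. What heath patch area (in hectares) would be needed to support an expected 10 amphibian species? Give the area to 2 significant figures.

44000 hectares

z = ln(9/5) / ln(33500/7400) = 0.5878 / 1.5101 = 0.3892
c = 5 / 7400^0.3892 = 5 / 32.07 = 0.1559
A = (10/0.1559)^(1/0.3892) ⇒ ln A = ln(64.14)/0.3892 = 10.6900
A = e^10.6900 ≈ 43914 hectares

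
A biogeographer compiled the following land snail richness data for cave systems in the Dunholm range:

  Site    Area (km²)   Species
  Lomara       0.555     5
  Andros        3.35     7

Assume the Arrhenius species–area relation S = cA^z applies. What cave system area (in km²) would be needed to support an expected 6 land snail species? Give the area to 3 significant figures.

z = ln(7/5) / ln(3.35/0.555) = 0.3365 / 1.7977 = 0.1872
c = 5 / 0.555^0.1872 = 5 / 0.8957 = 5.583
A = (6/5.583)^(1/0.1872) ⇒ ln A = ln(1.075)/0.1872 = 0.3853
A = e^0.3853 ≈ 1.47 km²

1.47 km²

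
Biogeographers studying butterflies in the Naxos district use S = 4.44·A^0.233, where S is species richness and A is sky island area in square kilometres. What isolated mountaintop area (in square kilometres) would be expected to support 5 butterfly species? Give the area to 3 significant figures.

1.66 square kilometres

5 = 4.44 × A^0.233  ⇒  A^0.233 = 5/4.44 = 1.126
ln A = ln(1.126) / 0.233 = 0.1188 / 0.233 = 0.5098
A = e^0.5098 ≈ 1.665 square kilometres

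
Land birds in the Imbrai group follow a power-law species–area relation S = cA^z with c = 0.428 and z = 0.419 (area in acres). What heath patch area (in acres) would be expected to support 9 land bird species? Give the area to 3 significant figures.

9 = 0.428 × A^0.419  ⇒  A^0.419 = 9/0.428 = 21.03
ln A = ln(21.03) / 0.419 = 3.0459 / 0.419 = 7.2693
A = e^7.2693 ≈ 1436 acres

1440 acres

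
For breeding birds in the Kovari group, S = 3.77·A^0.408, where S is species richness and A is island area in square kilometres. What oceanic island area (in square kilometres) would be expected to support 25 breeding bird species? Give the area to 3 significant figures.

25 = 3.77 × A^0.408  ⇒  A^0.408 = 25/3.77 = 6.631
ln A = ln(6.631) / 0.408 = 1.8918 / 0.408 = 4.6368
A = e^4.6368 ≈ 103.2 square kilometres

103 square kilometres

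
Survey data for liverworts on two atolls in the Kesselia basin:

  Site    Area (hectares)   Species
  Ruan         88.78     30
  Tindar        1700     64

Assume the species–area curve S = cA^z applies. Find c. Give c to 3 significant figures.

9.49

z = ln(S₂/S₁) / ln(A₂/A₁) = ln(64/30) / ln(1700/88.78) = 0.7577 / 2.9522 = 0.2566
c = S₁ / A₁^z = 30 / 88.78^0.2566 = 30 / 3.163 = 9.486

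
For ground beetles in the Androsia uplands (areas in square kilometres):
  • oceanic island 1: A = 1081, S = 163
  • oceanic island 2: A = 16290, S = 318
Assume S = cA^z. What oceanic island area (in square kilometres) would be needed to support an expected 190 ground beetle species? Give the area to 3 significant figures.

2010 square kilometres

z = ln(318/163) / ln(16290/1081) = 0.6683 / 2.7127 = 0.2464
c = 163 / 1081^0.2464 = 163 / 5.59 = 29.16
A = (190/29.16)^(1/0.2464) ⇒ ln A = ln(6.516)/0.2464 = 7.6078
A = e^7.6078 ≈ 2014 square kilometres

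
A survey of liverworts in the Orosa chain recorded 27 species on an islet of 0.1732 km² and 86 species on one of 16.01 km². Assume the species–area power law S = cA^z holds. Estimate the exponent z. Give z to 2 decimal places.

Taking logs: ln S = ln c + z ln A, so z = (ln S₂ − ln S₁)/(ln A₂ − ln A₁).
z = ln(86/27) / ln(16.01/0.1732) = ln(3.185) / ln(92.44) = 1.1585 / 4.5265 = 0.2559

0.26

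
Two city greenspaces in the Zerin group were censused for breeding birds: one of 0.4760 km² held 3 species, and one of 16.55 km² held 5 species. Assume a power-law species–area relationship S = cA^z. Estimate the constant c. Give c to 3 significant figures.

3.34

z = ln(S₂/S₁) / ln(A₂/A₁) = ln(5/3) / ln(16.55/0.476) = 0.5108 / 3.5487 = 0.1439
c = S₁ / A₁^z = 3 / 0.476^0.1439 = 3 / 0.8987 = 3.338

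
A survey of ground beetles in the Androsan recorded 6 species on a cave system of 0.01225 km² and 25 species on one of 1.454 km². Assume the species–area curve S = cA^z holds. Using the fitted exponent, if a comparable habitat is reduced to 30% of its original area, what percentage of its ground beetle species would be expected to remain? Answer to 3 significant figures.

69.8%

z = ln(25/6) / ln(1.454/0.01225) = 1.4271 / 4.7765 = 0.2988
S_new/S_old = (A_new/A_old)^z = 0.3^0.2988 = exp(0.2988 × -1.2040) = 0.6979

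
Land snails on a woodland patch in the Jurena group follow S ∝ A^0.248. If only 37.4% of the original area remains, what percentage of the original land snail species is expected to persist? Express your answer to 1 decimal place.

78.4%

S_new/S_old = (A_new/A_old)^z = 0.374^0.248
= exp(0.248 × ln 0.374) = exp(0.248 × -0.9835) = exp(-0.2439) ≈ 0.7836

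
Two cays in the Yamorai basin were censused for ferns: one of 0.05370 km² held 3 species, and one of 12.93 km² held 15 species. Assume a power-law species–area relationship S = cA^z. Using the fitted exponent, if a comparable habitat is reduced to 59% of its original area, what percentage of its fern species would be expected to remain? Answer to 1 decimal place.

85.7%

z = ln(15/3) / ln(12.93/0.0537) = 1.6094 / 5.4839 = 0.2935
S_new/S_old = (A_new/A_old)^z = 0.59^0.2935 = exp(0.2935 × -0.5276) = 0.8565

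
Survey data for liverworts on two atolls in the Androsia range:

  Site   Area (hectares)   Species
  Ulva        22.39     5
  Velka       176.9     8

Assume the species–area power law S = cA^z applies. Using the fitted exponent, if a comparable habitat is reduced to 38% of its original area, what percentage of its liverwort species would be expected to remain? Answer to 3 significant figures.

80.3%

z = ln(8/5) / ln(176.9/22.39) = 0.4700 / 2.0670 = 0.2274
S_new/S_old = (A_new/A_old)^z = 0.38^0.2274 = exp(0.2274 × -0.9676) = 0.8025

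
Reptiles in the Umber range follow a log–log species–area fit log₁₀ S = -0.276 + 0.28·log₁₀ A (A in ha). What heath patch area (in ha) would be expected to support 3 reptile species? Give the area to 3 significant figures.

3 = 0.5297 × A^0.28  ⇒  A^0.28 = 3/0.5297 = 5.664
ln A = ln(5.664) / 0.28 = 1.7341 / 0.28 = 6.1933
A = e^6.1933 ≈ 489.5 ha

489 ha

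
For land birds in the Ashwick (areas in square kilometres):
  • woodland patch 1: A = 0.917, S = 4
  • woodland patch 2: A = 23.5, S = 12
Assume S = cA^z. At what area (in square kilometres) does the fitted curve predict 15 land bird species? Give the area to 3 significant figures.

45.4 square kilometres

z = ln(12/4) / ln(23.5/0.917) = 1.0986 / 3.2436 = 0.3387
c = 4 / 0.917^0.3387 = 4 / 0.9711 = 4.119
A = (15/4.119)^(1/0.3387) ⇒ ln A = ln(3.642)/0.3387 = 3.8158
A = e^3.8158 ≈ 45.41 square kilometres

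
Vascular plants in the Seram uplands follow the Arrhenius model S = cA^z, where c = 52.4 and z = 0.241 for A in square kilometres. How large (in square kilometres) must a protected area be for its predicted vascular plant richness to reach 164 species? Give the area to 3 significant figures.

114 square kilometres

164 = 52.4 × A^0.241  ⇒  A^0.241 = 164/52.4 = 3.13
ln A = ln(3.13) / 0.241 = 1.1410 / 0.241 = 4.7343
A = e^4.7343 ≈ 113.8 square kilometres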